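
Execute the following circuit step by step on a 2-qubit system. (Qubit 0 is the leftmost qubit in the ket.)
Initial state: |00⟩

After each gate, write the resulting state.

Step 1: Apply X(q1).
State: |01⟩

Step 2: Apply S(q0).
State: |01⟩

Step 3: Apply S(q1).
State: i|01⟩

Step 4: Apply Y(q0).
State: -|11⟩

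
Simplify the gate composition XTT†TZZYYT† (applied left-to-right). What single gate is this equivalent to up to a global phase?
X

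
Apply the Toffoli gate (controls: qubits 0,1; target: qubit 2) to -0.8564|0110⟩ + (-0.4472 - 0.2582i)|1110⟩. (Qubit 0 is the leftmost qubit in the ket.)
-0.8564|0110⟩ + (-0.4472 - 0.2582i)|1100⟩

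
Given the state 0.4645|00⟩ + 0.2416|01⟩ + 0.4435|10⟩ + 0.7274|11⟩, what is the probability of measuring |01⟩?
0.05837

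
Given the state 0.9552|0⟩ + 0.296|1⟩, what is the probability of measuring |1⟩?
0.08762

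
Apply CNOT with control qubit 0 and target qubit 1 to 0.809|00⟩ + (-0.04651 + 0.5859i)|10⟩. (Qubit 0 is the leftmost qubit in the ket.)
0.809|00⟩ + (-0.04651 + 0.5859i)|11⟩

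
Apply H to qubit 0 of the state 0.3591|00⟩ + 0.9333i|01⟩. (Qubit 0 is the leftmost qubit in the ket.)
0.2539|00⟩ + 0.6599i|01⟩ + 0.2539|10⟩ + 0.6599i|11⟩

H on qubit 0 mixes each pair of kets that differ only in qubit 0: amplitudes (a, b) of (|…0…⟩, |…1…⟩) become ((a + b)/√2, (a − b)/√2). Kets absent from the input have amplitude 0.
(|00⟩, |10⟩): (a, b) = (0.3591, 0) → (0.2539, 0.2539)
(|01⟩, |11⟩): (a, b) = (0.9333i, 0) → (0.6599i, 0.6599i)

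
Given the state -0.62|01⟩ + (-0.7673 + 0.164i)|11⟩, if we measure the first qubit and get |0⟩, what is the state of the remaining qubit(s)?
-|1⟩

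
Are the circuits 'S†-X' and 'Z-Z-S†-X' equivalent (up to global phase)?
Yes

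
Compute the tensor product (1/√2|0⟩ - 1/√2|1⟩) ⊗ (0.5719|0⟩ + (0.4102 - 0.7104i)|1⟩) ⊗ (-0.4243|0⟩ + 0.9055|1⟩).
-0.1716|000⟩ + 0.3662|001⟩ + (-0.1231 + 0.2131i)|010⟩ + (0.2626 - 0.4549i)|011⟩ + 0.1716|100⟩ - 0.3662|101⟩ + (0.1231 - 0.2131i)|110⟩ + (-0.2626 + 0.4549i)|111⟩

amp(|b₁b₂…⟩) = product of the factor amplitudes for bits b₁, b₂, …; only kets whose every factor amplitude is nonzero survive.
|000⟩: (1/√2)(0.5719)(-0.4243) = -0.1716
|001⟩: (1/√2)(0.5719)(0.9055) = 0.3662
|010⟩: (1/√2)(0.4102 - 0.7104i)(-0.4243) = (-0.1231 + 0.2131i)
|011⟩: (1/√2)(0.4102 - 0.7104i)(0.9055) = (0.2626 - 0.4549i)
|100⟩: (-1/√2)(0.5719)(-0.4243) = 0.1716
|101⟩: (-1/√2)(0.5719)(0.9055) = -0.3662
|110⟩: (-1/√2)(0.4102 - 0.7104i)(-0.4243) = (0.1231 - 0.2131i)
|111⟩: (-1/√2)(0.4102 - 0.7104i)(0.9055) = (-0.2626 + 0.4549i)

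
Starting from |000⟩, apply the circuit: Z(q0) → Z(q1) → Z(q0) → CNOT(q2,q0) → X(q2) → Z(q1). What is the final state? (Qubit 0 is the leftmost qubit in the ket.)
|001⟩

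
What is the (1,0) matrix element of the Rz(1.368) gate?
0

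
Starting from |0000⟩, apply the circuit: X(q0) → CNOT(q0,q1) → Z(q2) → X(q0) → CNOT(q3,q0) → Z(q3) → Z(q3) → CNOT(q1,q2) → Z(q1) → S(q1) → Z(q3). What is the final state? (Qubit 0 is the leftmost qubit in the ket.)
-i|0110⟩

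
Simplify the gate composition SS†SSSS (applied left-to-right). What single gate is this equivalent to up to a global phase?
I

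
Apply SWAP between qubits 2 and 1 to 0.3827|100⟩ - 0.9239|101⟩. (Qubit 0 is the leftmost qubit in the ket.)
0.3827|100⟩ - 0.9239|110⟩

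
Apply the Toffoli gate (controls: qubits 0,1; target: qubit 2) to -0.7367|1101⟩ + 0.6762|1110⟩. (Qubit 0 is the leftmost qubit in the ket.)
0.6762|1100⟩ - 0.7367|1111⟩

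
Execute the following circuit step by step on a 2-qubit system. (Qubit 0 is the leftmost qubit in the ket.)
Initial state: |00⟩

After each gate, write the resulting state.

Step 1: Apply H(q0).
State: 1/√2|00⟩ + 1/√2|10⟩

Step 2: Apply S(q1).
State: 1/√2|00⟩ + 1/√2|10⟩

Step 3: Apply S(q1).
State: 1/√2|00⟩ + 1/√2|10⟩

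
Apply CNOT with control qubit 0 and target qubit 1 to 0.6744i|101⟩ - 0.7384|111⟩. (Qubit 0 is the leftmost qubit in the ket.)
-0.7384|101⟩ + 0.6744i|111⟩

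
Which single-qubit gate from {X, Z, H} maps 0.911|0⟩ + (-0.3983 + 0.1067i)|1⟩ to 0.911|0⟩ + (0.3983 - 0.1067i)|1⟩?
Z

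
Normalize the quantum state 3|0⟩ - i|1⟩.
0.9487|0⟩ - 0.3162i|1⟩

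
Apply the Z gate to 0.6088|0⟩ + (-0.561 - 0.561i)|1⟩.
0.6088|0⟩ + (0.561 + 0.561i)|1⟩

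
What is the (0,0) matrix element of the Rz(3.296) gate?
(-0.07713 - 0.997i)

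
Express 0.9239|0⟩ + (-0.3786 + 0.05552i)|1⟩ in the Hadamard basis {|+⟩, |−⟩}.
(0.3856 + 0.03926i)|+⟩ + (0.921 - 0.03926i)|−⟩

With |ψ⟩ = α|0⟩ + β|1⟩, the Hadamard-basis coefficients are ⟨+|ψ⟩ = (α + β)/√2 and ⟨−|ψ⟩ = (α − β)/√2.
Here α = 0.9239, β = (-0.3786 + 0.05552i): (α + β)/√2 = (0.3856 + 0.03926i), (α − β)/√2 = (0.921 - 0.03926i).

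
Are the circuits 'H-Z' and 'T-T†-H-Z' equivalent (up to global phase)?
Yes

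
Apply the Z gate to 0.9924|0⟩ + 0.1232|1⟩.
0.9924|0⟩ - 0.1232|1⟩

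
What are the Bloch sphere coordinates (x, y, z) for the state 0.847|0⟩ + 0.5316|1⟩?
(0.9005, 0, 0.4348)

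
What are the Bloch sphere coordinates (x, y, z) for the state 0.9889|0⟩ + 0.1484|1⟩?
(0.2935, 0, 0.9559)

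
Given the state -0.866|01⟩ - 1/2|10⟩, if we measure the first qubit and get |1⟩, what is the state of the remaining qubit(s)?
-|0⟩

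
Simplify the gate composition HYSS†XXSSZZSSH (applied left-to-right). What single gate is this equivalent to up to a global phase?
Y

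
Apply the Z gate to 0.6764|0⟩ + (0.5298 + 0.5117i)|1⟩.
0.6764|0⟩ + (-0.5298 - 0.5117i)|1⟩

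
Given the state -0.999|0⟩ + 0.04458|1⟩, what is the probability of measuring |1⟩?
0.001987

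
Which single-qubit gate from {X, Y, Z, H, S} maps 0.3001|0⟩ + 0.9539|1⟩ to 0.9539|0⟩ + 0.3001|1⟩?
X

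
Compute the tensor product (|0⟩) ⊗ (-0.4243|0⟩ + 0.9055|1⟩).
-0.4243|00⟩ + 0.9055|01⟩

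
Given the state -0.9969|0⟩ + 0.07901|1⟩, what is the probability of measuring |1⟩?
0.006243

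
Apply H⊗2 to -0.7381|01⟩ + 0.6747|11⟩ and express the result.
-0.0317|00⟩ + 0.0317|01⟩ - 0.7064|10⟩ + 0.7064|11⟩

H⊗2 gives amp(|y⟩) = (1/2) Σ_x (−1)^(x·y) amp(|x⟩), where x·y is the number of positions in which both x and y have a 1.
|00⟩: (-0.7381 + 0.6747)/2 = -0.0317
|01⟩: (0.7381 - 0.6747)/2 = 0.0317
|10⟩: (-0.7381 - 0.6747)/2 = -0.7064
|11⟩: (0.7381 + 0.6747)/2 = 0.7064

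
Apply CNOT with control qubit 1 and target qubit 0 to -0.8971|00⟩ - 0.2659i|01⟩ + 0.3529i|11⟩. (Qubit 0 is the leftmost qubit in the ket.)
-0.8971|00⟩ + 0.3529i|01⟩ - 0.2659i|11⟩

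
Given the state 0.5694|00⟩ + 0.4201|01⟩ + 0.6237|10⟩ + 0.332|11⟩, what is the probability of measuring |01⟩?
0.1765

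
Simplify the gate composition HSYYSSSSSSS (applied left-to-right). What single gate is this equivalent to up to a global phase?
H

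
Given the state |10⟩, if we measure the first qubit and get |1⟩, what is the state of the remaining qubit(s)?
|0⟩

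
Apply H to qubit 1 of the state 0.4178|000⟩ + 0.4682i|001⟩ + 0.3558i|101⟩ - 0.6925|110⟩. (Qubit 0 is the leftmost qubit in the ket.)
0.2954|000⟩ + 0.3311i|001⟩ + 0.2954|010⟩ + 0.3311i|011⟩ - 0.4897|100⟩ + 0.2516i|101⟩ + 0.4897|110⟩ + 0.2516i|111⟩

H on qubit 1 mixes each pair of kets that differ only in qubit 1: amplitudes (a, b) of (|…0…⟩, |…1…⟩) become ((a + b)/√2, (a − b)/√2). Kets absent from the input have amplitude 0.
(|000⟩, |010⟩): (a, b) = (0.4178, 0) → (0.2954, 0.2954)
(|001⟩, |011⟩): (a, b) = (0.4682i, 0) → (0.3311i, 0.3311i)
(|100⟩, |110⟩): (a, b) = (0, -0.6925) → (-0.4897, 0.4897)
(|101⟩, |111⟩): (a, b) = (0.3558i, 0) → (0.2516i, 0.2516i)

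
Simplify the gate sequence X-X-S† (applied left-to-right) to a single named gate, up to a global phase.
S†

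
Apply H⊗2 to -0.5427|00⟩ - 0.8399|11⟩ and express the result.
-0.6913|00⟩ + 0.1486|01⟩ + 0.1486|10⟩ - 0.6913|11⟩

H⊗2 gives amp(|y⟩) = (1/2) Σ_x (−1)^(x·y) amp(|x⟩), where x·y is the number of positions in which both x and y have a 1.
|00⟩: (-0.5427 - 0.8399)/2 = -0.6913
|01⟩: (-0.5427 + 0.8399)/2 = 0.1486
|10⟩: (-0.5427 + 0.8399)/2 = 0.1486
|11⟩: (-0.5427 - 0.8399)/2 = -0.6913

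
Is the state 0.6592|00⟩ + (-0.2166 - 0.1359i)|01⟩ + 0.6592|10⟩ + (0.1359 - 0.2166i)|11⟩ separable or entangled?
Entangled

Writing the state as a|00⟩ + b|01⟩ + c|10⟩ + d|11⟩, it is a product state iff ad − bc = 0.
Here (a, b, c, d) = (0.6592, (-0.2166 - 0.1359i), 0.6592, (0.1359 - 0.2166i)): ad − bc = (0.6592)(0.1359 - 0.2166i) − (-0.2166 - 0.1359i)(0.6592) = (0.2324 - 0.0532i) ≠ 0, so the state is entangled.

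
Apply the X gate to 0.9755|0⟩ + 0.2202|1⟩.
0.2202|0⟩ + 0.9755|1⟩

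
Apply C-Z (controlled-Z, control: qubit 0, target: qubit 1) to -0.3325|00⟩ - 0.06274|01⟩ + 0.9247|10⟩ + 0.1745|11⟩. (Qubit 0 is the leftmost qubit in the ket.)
-0.3325|00⟩ - 0.06274|01⟩ + 0.9247|10⟩ - 0.1745|11⟩

C-Z leaves the control-|0⟩ kets |00⟩, |01⟩ unchanged and applies Z to qubit 1 on the control-|1⟩ pair (|10⟩, |11⟩).
Z = [[1, 0], [0, -1]].
With a = amp(|10⟩) = 0.9247 and b = amp(|11⟩) = 0.1745:
new amp(|10⟩) = (1)·a = 0.9247
new amp(|11⟩) = (-1)·b = -0.1745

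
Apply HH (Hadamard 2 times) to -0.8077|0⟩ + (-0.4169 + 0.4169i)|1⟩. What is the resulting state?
-0.8077|0⟩ + (-0.4169 + 0.4169i)|1⟩

H² = I, so an even number of Hadamards cancels: H^2 = I and the state is unchanged.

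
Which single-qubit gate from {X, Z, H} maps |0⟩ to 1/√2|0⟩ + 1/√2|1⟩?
H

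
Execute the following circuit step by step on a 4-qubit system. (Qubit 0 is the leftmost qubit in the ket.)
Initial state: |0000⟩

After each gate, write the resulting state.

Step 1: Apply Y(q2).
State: i|0010⟩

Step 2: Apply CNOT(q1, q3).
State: i|0010⟩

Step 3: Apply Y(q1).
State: -|0110⟩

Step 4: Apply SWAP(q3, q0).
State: -|0110⟩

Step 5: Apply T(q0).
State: -|0110⟩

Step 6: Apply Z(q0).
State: -|0110⟩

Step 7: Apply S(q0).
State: -|0110⟩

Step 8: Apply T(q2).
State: (-1/√2 - (1/√2)i)|0110⟩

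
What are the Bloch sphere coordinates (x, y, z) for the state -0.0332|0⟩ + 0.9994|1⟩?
(-0.06636, 0, -0.9977)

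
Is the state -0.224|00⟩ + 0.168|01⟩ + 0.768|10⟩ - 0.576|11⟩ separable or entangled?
Separable

Writing the state as a|00⟩ + b|01⟩ + c|10⟩ + d|11⟩, it is a product state iff ad − bc = 0.
Here (a, b, c, d) = (-0.224, 0.168, 0.768, -0.576): ad − bc = (-0.224)(-0.576) − (0.168)(0.768) = 0, so the state is separable.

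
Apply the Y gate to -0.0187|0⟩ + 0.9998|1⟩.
-0.9998i|0⟩ - 0.0187i|1⟩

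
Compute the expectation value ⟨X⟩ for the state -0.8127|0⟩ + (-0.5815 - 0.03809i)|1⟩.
0.9452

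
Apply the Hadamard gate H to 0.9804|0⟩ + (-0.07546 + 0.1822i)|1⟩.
(0.6399 + 0.1288i)|0⟩ + (0.7466 - 0.1288i)|1⟩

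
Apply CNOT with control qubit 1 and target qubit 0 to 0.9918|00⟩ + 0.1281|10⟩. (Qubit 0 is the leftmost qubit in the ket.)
0.9918|00⟩ + 0.1281|10⟩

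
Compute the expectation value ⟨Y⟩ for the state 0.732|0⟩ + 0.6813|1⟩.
0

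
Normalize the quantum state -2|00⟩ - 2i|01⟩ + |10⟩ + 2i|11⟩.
-0.5547|00⟩ - 0.5547i|01⟩ + 0.2774|10⟩ + 0.5547i|11⟩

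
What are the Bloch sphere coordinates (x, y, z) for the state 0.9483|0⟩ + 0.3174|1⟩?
(0.602, 0, 0.7985)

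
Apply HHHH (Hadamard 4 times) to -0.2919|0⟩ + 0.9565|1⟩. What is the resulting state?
-0.2919|0⟩ + 0.9565|1⟩

H² = I, so an even number of Hadamards cancels: H^4 = I and the state is unchanged.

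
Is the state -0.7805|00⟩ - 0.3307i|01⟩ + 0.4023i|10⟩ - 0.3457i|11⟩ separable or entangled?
Entangled

Writing the state as a|00⟩ + b|01⟩ + c|10⟩ + d|11⟩, it is a product state iff ad − bc = 0.
Here (a, b, c, d) = (-0.7805, -0.3307i, 0.4023i, -0.3457i): ad − bc = (-0.7805)(-0.3457i) − (-0.3307i)(0.4023i) = (-0.133 + 0.2698i) ≠ 0, so the state is entangled.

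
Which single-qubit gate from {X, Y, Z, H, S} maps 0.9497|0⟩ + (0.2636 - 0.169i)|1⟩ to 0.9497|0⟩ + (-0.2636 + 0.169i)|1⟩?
Z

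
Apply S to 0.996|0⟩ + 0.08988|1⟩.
0.996|0⟩ + 0.08988i|1⟩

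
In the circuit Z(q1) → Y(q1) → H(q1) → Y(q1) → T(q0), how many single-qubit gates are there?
5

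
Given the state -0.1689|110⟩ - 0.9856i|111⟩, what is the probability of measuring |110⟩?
0.02853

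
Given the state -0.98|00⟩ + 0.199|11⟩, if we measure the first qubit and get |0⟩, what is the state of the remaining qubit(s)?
-|0⟩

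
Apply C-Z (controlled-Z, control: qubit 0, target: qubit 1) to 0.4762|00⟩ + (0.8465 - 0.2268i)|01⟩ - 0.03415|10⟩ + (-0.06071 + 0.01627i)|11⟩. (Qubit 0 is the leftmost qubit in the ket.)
0.4762|00⟩ + (0.8465 - 0.2268i)|01⟩ - 0.03415|10⟩ + (0.06071 - 0.01627i)|11⟩

C-Z leaves the control-|0⟩ kets |00⟩, |01⟩ unchanged and applies Z to qubit 1 on the control-|1⟩ pair (|10⟩, |11⟩).
Z = [[1, 0], [0, -1]].
With a = amp(|10⟩) = -0.03415 and b = amp(|11⟩) = (-0.06071 + 0.01627i):
new amp(|10⟩) = (1)·a = -0.03415
new amp(|11⟩) = (-1)·b = (0.06071 - 0.01627i)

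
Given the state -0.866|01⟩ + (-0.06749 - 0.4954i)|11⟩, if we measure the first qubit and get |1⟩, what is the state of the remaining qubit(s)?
(-0.135 - 0.9908i)|1⟩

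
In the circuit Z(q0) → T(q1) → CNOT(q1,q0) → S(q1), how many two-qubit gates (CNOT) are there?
1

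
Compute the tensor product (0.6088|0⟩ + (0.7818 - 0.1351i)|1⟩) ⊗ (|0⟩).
0.6088|00⟩ + (0.7818 - 0.1351i)|10⟩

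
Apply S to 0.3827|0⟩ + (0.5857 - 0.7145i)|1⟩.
0.3827|0⟩ + (0.7145 + 0.5857i)|1⟩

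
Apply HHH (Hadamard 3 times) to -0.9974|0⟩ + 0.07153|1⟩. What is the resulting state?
-0.6547|0⟩ - 0.7558|1⟩

H² = I, so H^3 = H: a single Hadamard. With (a, b) = (-0.9974, 0.07153), H gives ((a + b)/√2, (a − b)/√2) = (-0.6547, -0.7558).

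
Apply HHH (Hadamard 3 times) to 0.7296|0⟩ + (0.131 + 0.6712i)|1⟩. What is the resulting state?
(0.6085 + 0.4746i)|0⟩ + (0.4233 - 0.4746i)|1⟩

H² = I, so H^3 = H: a single Hadamard. With (a, b) = (0.7296, (0.131 + 0.6712i)), H gives ((a + b)/√2, (a − b)/√2) = ((0.6085 + 0.4746i), (0.4233 - 0.4746i)).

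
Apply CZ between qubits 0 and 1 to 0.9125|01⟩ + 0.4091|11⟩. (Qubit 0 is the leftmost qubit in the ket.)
0.9125|01⟩ - 0.4091|11⟩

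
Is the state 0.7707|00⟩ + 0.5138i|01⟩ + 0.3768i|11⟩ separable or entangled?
Entangled

Writing the state as a|00⟩ + b|01⟩ + c|10⟩ + d|11⟩, it is a product state iff ad − bc = 0.
Here (a, b, c, d) = (0.7707, 0.5138i, 0, 0.3768i): ad − bc = (0.7707)(0.3768i) − (0.5138i)(0) = 0.2904i ≠ 0, so the state is entangled.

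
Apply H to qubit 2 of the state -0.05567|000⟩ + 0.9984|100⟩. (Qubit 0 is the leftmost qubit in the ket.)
-0.03936|000⟩ - 0.03936|001⟩ + 0.706|100⟩ + 0.706|101⟩

H on qubit 2 mixes each pair of kets that differ only in qubit 2: amplitudes (a, b) of (|…0…⟩, |…1…⟩) become ((a + b)/√2, (a − b)/√2). Kets absent from the input have amplitude 0.
(|000⟩, |001⟩): (a, b) = (-0.05567, 0) → (-0.03936, -0.03936)
(|100⟩, |101⟩): (a, b) = (0.9984, 0) → (0.706, 0.706)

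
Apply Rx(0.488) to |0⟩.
0.9704|0⟩ - 0.2416i|1⟩

Rx(0.488) = [[cos(θ/2), −i·sin(θ/2)], [−i·sin(θ/2), cos(θ/2)]]; θ = 0.488, cos(θ/2) ≈ 0.970379, sin(θ/2) ≈ 0.241586.
With a = amp(|0⟩) = 1 and b = amp(|1⟩) = 0:
new amp(|0⟩) = (0.970379)·a + (-0.241586i)·b = 0.9704
new amp(|1⟩) = (-0.241586i)·a + (0.970379)·b = -0.2416i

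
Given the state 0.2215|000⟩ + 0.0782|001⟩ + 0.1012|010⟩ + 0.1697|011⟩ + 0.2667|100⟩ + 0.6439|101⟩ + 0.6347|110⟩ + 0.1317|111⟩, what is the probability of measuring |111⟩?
0.01734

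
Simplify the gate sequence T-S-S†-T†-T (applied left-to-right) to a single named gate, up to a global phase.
T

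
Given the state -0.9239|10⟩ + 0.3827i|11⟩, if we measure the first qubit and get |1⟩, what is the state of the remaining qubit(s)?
-0.9239|0⟩ + 0.3827i|1⟩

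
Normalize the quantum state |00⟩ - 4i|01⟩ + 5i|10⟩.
0.1543|00⟩ - 0.6172i|01⟩ + 0.7715i|10⟩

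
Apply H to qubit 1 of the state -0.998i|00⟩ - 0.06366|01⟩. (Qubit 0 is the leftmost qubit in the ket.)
(-0.04501 - 0.7057i)|00⟩ + (0.04501 - 0.7057i)|01⟩

H on qubit 1 mixes each pair of kets that differ only in qubit 1: amplitudes (a, b) of (|…0…⟩, |…1…⟩) become ((a + b)/√2, (a − b)/√2). Kets absent from the input have amplitude 0.
(|00⟩, |01⟩): (a, b) = (-0.998i, -0.06366) → ((-0.04501 - 0.7057i), (0.04501 - 0.7057i))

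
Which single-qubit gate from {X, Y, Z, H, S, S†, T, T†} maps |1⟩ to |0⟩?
X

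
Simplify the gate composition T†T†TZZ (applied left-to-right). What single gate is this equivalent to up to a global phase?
T†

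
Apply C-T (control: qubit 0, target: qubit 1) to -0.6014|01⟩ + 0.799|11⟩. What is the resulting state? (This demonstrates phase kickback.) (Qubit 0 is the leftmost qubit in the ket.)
-0.6014|01⟩ + (0.565 + 0.565i)|11⟩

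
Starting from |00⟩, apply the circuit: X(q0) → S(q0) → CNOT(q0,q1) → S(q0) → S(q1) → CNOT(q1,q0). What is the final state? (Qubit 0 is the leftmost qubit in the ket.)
-i|01⟩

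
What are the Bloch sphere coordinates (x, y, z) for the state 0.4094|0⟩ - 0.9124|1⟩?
(-0.7471, 0, -0.6649)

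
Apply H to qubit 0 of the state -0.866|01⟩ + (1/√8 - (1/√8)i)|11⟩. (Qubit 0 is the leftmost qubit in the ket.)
(-0.3624 - 0.25i)|01⟩ + (-0.8624 + 0.25i)|11⟩

H on qubit 0 mixes each pair of kets that differ only in qubit 0: amplitudes (a, b) of (|…0…⟩, |…1…⟩) become ((a + b)/√2, (a − b)/√2). Kets absent from the input have amplitude 0.
(|01⟩, |11⟩): (a, b) = (-0.866, (1/√8 - (1/√8)i)) → ((-0.3624 - 0.25i), (-0.8624 + 0.25i))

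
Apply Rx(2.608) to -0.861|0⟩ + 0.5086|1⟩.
(-0.227 - 0.4906i)|0⟩ + (0.1341 + 0.8305i)|1⟩

Rx(2.608) = [[cos(θ/2), −i·sin(θ/2)], [−i·sin(θ/2), cos(θ/2)]]; θ = 2.608, cos(θ/2) ≈ 0.263642, sin(θ/2) ≈ 0.96462.
With a = amp(|0⟩) = -0.861 and b = amp(|1⟩) = 0.5086:
new amp(|0⟩) = (0.263642)·a + (-0.96462i)·b = (-0.227 - 0.4906i)
new amp(|1⟩) = (-0.96462i)·a + (0.263642)·b = (0.1341 + 0.8305i)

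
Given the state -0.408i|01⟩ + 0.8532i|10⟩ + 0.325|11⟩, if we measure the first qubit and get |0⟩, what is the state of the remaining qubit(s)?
-i|1⟩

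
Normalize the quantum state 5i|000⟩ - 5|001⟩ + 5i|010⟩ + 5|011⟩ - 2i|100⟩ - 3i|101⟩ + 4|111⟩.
0.4402i|000⟩ - 0.4402|001⟩ + 0.4402i|010⟩ + 0.4402|011⟩ - 0.1761i|100⟩ - 0.2641i|101⟩ + 0.3522|111⟩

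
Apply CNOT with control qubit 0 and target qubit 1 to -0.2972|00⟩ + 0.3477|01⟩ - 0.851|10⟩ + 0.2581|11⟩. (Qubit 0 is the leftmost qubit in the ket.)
-0.2972|00⟩ + 0.3477|01⟩ + 0.2581|10⟩ - 0.851|11⟩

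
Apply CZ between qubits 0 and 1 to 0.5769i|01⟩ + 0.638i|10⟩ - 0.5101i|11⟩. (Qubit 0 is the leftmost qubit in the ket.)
0.5769i|01⟩ + 0.638i|10⟩ + 0.5101i|11⟩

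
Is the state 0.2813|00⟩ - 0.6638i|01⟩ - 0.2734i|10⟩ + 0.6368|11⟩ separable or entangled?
Entangled

Writing the state as a|00⟩ + b|01⟩ + c|10⟩ + d|11⟩, it is a product state iff ad − bc = 0.
Here (a, b, c, d) = (0.2813, -0.6638i, -0.2734i, 0.6368): ad − bc = (0.2813)(0.6368) − (-0.6638i)(-0.2734i) = 0.3606 ≠ 0, so the state is entangled.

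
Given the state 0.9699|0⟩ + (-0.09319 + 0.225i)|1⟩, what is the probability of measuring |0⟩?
0.9407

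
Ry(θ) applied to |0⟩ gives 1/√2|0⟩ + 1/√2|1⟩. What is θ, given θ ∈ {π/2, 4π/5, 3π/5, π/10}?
π/2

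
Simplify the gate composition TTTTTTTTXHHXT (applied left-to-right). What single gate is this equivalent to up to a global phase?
T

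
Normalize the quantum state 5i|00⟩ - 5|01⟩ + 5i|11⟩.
(1/√3)i|00⟩ - 1/√3|01⟩ + (1/√3)i|11⟩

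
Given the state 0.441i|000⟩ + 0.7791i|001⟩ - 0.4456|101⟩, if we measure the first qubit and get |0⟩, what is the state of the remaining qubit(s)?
0.4926i|00⟩ + 0.8703i|01⟩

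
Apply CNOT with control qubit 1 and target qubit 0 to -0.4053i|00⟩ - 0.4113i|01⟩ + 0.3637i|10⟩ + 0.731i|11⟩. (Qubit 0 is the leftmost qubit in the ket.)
-0.4053i|00⟩ + 0.731i|01⟩ + 0.3637i|10⟩ - 0.4113i|11⟩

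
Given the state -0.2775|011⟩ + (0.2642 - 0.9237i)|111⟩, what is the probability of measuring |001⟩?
0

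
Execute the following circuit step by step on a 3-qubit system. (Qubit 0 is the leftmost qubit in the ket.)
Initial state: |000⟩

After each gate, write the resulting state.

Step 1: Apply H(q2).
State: 1/√2|000⟩ + 1/√2|001⟩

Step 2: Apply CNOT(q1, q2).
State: 1/√2|000⟩ + 1/√2|001⟩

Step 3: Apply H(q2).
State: |000⟩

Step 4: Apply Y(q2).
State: i|001⟩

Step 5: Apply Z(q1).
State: i|001⟩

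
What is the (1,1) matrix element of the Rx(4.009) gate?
-0.4202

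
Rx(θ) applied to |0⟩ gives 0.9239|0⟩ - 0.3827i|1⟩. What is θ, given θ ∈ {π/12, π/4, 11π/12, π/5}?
π/4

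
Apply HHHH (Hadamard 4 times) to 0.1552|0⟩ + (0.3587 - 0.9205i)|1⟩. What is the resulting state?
0.1552|0⟩ + (0.3587 - 0.9205i)|1⟩

H² = I, so an even number of Hadamards cancels: H^4 = I and the state is unchanged.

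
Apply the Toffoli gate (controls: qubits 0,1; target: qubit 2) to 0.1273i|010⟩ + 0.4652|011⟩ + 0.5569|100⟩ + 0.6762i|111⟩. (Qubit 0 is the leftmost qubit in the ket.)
0.1273i|010⟩ + 0.4652|011⟩ + 0.5569|100⟩ + 0.6762i|110⟩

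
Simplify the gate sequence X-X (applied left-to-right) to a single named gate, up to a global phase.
I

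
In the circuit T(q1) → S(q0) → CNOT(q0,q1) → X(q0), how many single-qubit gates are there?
3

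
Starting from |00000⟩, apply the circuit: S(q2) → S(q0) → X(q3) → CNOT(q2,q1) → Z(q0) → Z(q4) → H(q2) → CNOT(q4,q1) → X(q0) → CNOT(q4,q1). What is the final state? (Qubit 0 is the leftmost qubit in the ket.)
1/√2|10010⟩ + 1/√2|10110⟩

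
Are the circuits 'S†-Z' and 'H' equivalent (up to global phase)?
No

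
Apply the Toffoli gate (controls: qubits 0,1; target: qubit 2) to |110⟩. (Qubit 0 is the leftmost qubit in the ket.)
|111⟩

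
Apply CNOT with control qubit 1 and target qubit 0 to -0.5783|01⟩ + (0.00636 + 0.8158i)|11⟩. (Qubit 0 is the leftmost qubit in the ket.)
(0.00636 + 0.8158i)|01⟩ - 0.5783|11⟩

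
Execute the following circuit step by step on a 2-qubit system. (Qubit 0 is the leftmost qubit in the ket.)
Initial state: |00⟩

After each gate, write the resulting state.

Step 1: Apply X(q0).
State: |10⟩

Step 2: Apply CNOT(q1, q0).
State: |10⟩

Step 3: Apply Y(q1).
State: i|11⟩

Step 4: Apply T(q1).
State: (-1/√2 + (1/√2)i)|11⟩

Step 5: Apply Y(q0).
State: (1/√2 + (1/√2)i)|01⟩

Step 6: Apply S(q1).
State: (-1/√2 + (1/√2)i)|01⟩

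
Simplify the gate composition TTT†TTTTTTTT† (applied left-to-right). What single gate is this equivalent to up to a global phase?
T†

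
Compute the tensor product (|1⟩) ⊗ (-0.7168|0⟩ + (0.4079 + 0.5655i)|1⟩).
-0.7168|10⟩ + (0.4079 + 0.5655i)|11⟩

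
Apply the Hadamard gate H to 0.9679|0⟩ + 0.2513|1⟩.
0.8621|0⟩ + 0.5067|1⟩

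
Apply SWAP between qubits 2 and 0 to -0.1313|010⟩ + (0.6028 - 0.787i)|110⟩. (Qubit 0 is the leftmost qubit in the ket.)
-0.1313|010⟩ + (0.6028 - 0.787i)|011⟩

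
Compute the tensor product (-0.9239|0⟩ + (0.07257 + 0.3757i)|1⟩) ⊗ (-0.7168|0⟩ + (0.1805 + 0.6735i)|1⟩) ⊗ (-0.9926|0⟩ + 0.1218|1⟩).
-0.6574|000⟩ + 0.08066|001⟩ + (0.1655 + 0.6176i)|010⟩ + (-0.02031 - 0.07579i)|011⟩ + (0.05163 + 0.2673i)|100⟩ + (-0.006336 - 0.0328i)|101⟩ + (0.2382 - 0.1158i)|110⟩ + (-0.02922 + 0.01421i)|111⟩

amp(|b₁b₂…⟩) = product of the factor amplitudes for bits b₁, b₂, …; only kets whose every factor amplitude is nonzero survive.
|000⟩: (-0.9239)(-0.7168)(-0.9926) = -0.6574
|001⟩: (-0.9239)(-0.7168)(0.1218) = 0.08066
|010⟩: (-0.9239)(0.1805 + 0.6735i)(-0.9926) = (0.1655 + 0.6176i)
|011⟩: (-0.9239)(0.1805 + 0.6735i)(0.1218) = (-0.02031 - 0.07579i)
|100⟩: (0.07257 + 0.3757i)(-0.7168)(-0.9926) = (0.05163 + 0.2673i)
|101⟩: (0.07257 + 0.3757i)(-0.7168)(0.1218) = (-0.006336 - 0.0328i)
|110⟩: (0.07257 + 0.3757i)(0.1805 + 0.6735i)(-0.9926) = (0.2382 - 0.1158i)
|111⟩: (0.07257 + 0.3757i)(0.1805 + 0.6735i)(0.1218) = (-0.02922 + 0.01421i)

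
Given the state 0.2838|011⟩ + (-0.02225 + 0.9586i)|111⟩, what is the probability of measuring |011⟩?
0.08054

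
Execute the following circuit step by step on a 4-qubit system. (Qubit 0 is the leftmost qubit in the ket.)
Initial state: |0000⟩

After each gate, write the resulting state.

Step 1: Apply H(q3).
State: 1/√2|0000⟩ + 1/√2|0001⟩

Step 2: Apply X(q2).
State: 1/√2|0010⟩ + 1/√2|0011⟩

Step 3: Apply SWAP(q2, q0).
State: 1/√2|1000⟩ + 1/√2|1001⟩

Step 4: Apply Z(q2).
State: 1/√2|1000⟩ + 1/√2|1001⟩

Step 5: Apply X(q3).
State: 1/√2|1000⟩ + 1/√2|1001⟩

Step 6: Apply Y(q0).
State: -(1/√2)i|0000⟩ - (1/√2)i|0001⟩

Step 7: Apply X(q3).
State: -(1/√2)i|0000⟩ - (1/√2)i|0001⟩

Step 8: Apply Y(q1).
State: 1/√2|0100⟩ + 1/√2|0101⟩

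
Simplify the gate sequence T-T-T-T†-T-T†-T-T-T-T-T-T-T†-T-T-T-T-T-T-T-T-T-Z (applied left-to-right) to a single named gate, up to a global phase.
Z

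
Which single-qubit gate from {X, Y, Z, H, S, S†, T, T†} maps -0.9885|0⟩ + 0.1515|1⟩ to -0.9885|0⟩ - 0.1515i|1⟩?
S†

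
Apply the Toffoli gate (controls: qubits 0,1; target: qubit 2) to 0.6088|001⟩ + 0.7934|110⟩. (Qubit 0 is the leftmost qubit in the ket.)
0.6088|001⟩ + 0.7934|111⟩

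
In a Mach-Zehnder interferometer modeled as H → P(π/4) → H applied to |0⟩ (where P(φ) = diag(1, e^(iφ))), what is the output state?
(0.8536 + (1/√8)i)|0⟩ + (0.1464 - (1/√8)i)|1⟩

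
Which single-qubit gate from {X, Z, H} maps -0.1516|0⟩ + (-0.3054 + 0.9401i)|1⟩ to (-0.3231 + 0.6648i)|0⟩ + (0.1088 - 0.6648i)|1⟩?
H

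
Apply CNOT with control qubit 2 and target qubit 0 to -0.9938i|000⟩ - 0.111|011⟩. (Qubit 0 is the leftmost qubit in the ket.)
-0.9938i|000⟩ - 0.111|111⟩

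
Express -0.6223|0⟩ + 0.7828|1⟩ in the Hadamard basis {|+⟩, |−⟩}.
0.1135|+⟩ - 0.9936|−⟩

With |ψ⟩ = α|0⟩ + β|1⟩, the Hadamard-basis coefficients are ⟨+|ψ⟩ = (α + β)/√2 and ⟨−|ψ⟩ = (α − β)/√2.
Here α = -0.6223, β = 0.7828: (α + β)/√2 = 0.1135, (α − β)/√2 = -0.9936.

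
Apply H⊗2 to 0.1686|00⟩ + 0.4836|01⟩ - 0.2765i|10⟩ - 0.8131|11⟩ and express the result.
(-0.08045 - 0.1383i)|00⟩ + (0.2491 - 0.1383i)|01⟩ + (0.7327 + 0.1383i)|10⟩ + (-0.5641 + 0.1383i)|11⟩

H⊗2 gives amp(|y⟩) = (1/2) Σ_x (−1)^(x·y) amp(|x⟩), where x·y is the number of positions in which both x and y have a 1.
|00⟩: (0.1686 + 0.4836 - 0.2765i - 0.8131)/2 = (-0.08045 - 0.1383i)
|01⟩: (0.1686 - 0.4836 - 0.2765i + 0.8131)/2 = (0.2491 - 0.1383i)
|10⟩: (0.1686 + 0.4836 + 0.2765i + 0.8131)/2 = (0.7327 + 0.1383i)
|11⟩: (0.1686 - 0.4836 + 0.2765i - 0.8131)/2 = (-0.5641 + 0.1383i)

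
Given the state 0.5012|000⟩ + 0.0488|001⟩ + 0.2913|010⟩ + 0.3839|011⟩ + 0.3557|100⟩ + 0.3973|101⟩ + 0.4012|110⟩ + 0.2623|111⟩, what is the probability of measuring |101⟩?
0.1578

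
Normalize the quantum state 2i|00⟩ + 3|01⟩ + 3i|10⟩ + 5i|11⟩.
0.2917i|00⟩ + 0.4376|01⟩ + 0.4376i|10⟩ + 0.7293i|11⟩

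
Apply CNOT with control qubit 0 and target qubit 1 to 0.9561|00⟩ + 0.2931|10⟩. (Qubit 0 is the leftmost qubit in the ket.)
0.9561|00⟩ + 0.2931|11⟩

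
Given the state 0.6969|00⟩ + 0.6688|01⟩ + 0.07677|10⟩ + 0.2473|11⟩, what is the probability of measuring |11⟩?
0.06116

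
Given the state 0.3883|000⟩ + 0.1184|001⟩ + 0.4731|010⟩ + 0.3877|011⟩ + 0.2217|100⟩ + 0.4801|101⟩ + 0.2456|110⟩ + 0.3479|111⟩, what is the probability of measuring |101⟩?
0.2305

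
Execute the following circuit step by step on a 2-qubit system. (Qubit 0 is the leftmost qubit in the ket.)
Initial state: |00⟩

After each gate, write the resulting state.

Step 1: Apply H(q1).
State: 1/√2|00⟩ + 1/√2|01⟩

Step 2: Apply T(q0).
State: 1/√2|00⟩ + 1/√2|01⟩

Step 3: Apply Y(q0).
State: (1/√2)i|10⟩ + (1/√2)i|11⟩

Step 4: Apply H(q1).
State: i|10⟩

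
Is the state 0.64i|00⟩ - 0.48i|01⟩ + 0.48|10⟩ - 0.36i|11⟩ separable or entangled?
Entangled

Writing the state as a|00⟩ + b|01⟩ + c|10⟩ + d|11⟩, it is a product state iff ad − bc = 0.
Here (a, b, c, d) = (0.64i, -0.48i, 0.48, -0.36i): ad − bc = (0.64i)(-0.36i) − (-0.48i)(0.48) = (0.2304 + 0.2304i) ≠ 0, so the state is entangled.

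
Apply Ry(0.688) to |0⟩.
0.9414|0⟩ + 0.3373|1⟩

Ry(0.688) = [[cos(θ/2), −sin(θ/2)], [sin(θ/2), cos(θ/2)]]; θ = 0.688, cos(θ/2) ≈ 0.941413, sin(θ/2) ≈ 0.337255.
With a = amp(|0⟩) = 1 and b = amp(|1⟩) = 0:
new amp(|0⟩) = (0.941413)·a + (-0.337255)·b = 0.9414
new amp(|1⟩) = (0.337255)·a + (0.941413)·b = 0.3373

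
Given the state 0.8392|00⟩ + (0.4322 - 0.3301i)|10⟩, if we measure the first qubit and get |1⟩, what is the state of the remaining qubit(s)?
(0.7947 - 0.607i)|0⟩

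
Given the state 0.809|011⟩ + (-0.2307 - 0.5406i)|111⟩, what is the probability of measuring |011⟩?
0.6545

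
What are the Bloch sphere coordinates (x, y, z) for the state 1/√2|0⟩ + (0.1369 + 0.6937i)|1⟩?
(0.1936, 0.981, 0.0000387)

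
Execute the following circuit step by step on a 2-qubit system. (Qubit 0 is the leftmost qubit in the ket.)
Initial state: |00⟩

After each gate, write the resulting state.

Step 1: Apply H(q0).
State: 1/√2|00⟩ + 1/√2|10⟩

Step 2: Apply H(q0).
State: |00⟩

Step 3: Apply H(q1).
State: 1/√2|00⟩ + 1/√2|01⟩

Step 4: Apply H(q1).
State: |00⟩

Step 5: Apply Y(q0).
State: i|10⟩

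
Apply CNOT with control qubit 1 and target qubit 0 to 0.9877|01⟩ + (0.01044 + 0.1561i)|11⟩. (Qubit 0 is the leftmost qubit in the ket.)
(0.01044 + 0.1561i)|01⟩ + 0.9877|11⟩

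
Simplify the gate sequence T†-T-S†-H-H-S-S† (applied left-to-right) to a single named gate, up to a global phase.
S†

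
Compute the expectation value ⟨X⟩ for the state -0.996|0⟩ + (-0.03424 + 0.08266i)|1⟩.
0.06821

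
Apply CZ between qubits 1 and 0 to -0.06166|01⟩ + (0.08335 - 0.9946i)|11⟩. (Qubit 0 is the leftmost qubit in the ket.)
-0.06166|01⟩ + (-0.08335 + 0.9946i)|11⟩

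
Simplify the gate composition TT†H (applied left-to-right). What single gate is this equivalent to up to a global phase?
H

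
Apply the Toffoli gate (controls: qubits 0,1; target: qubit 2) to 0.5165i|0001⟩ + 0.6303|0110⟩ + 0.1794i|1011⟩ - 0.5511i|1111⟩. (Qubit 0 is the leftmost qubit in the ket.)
0.5165i|0001⟩ + 0.6303|0110⟩ + 0.1794i|1011⟩ - 0.5511i|1101⟩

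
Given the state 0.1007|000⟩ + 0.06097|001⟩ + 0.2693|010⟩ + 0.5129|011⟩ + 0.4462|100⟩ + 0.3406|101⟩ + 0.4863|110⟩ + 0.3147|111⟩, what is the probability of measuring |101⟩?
0.116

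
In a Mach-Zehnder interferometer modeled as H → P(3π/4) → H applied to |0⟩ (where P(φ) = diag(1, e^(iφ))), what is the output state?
(0.1464 + (1/√8)i)|0⟩ + (0.8536 - (1/√8)i)|1⟩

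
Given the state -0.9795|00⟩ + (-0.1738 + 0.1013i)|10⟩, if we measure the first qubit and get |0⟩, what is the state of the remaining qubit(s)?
-|0⟩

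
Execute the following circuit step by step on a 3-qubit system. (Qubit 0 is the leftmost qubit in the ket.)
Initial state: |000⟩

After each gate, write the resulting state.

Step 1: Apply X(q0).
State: |100⟩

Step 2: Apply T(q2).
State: |100⟩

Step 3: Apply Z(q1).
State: |100⟩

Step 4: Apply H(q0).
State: 1/√2|000⟩ - 1/√2|100⟩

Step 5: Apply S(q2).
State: 1/√2|000⟩ - 1/√2|100⟩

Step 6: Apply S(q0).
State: 1/√2|000⟩ - (1/√2)i|100⟩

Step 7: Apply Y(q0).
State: -1/√2|000⟩ + (1/√2)i|100⟩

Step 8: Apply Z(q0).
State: -1/√2|000⟩ - (1/√2)i|100⟩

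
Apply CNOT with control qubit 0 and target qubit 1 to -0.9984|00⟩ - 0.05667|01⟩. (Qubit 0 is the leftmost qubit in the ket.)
-0.9984|00⟩ - 0.05667|01⟩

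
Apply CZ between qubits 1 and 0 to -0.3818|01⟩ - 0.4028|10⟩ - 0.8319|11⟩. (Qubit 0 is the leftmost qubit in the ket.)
-0.3818|01⟩ - 0.4028|10⟩ + 0.8319|11⟩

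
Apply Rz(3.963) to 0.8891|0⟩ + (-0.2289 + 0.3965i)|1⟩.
(-0.355 - 0.8152i)|0⟩ + (-0.2721 - 0.3682i)|1⟩

Rz(3.963) = [[e^(−iθ/2), 0], [0, e^(iθ/2)]] with e^(±iθ/2) = cos(θ/2) ± i·sin(θ/2); θ = 3.963, cos(θ/2) ≈ -0.399255, sin(θ/2) ≈ 0.91684.
With a = amp(|0⟩) = 0.8891 and b = amp(|1⟩) = (-0.2289 + 0.3965i):
new amp(|0⟩) = (-0.399255 - 0.91684i)·a = (-0.355 - 0.8152i)
new amp(|1⟩) = (-0.399255 + 0.91684i)·b = (-0.2721 - 0.3682i)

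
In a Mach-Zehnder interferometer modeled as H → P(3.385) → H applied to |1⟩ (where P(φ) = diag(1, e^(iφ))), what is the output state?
(0.9853 + 0.1205i)|0⟩ + (0.01474 - 0.1205i)|1⟩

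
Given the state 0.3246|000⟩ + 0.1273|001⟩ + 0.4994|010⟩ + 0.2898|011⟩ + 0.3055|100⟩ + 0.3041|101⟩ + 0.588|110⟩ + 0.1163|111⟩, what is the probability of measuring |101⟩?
0.09248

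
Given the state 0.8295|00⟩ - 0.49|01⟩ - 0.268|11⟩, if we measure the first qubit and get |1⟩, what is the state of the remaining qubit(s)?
-|1⟩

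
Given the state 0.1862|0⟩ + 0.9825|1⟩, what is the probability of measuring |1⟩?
0.9653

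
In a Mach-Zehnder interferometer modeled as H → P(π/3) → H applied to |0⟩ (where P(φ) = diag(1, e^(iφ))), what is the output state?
(0.75 + 0.433i)|0⟩ + (0.25 - 0.433i)|1⟩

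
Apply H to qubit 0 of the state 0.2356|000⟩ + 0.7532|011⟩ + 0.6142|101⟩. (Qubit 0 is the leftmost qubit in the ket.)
0.1666|000⟩ + 0.4343|001⟩ + 0.5326|011⟩ + 0.1666|100⟩ - 0.4343|101⟩ + 0.5326|111⟩

H on qubit 0 mixes each pair of kets that differ only in qubit 0: amplitudes (a, b) of (|…0…⟩, |…1…⟩) become ((a + b)/√2, (a − b)/√2). Kets absent from the input have amplitude 0.
(|000⟩, |100⟩): (a, b) = (0.2356, 0) → (0.1666, 0.1666)
(|001⟩, |101⟩): (a, b) = (0, 0.6142) → (0.4343, -0.4343)
(|011⟩, |111⟩): (a, b) = (0.7532, 0) → (0.5326, 0.5326)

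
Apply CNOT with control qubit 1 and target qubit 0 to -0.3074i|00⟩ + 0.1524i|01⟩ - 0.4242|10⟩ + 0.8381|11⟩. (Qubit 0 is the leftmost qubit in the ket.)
-0.3074i|00⟩ + 0.8381|01⟩ - 0.4242|10⟩ + 0.1524i|11⟩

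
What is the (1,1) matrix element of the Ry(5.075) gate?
-0.823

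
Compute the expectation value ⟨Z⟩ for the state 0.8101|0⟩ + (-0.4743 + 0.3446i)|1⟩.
0.3126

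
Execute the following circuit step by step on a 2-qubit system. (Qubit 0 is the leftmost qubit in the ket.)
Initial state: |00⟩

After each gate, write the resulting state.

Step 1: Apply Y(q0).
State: i|10⟩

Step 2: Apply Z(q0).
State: -i|10⟩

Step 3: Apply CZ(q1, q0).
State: -i|10⟩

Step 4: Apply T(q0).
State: (1/√2 - (1/√2)i)|10⟩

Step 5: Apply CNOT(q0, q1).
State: (1/√2 - (1/√2)i)|11⟩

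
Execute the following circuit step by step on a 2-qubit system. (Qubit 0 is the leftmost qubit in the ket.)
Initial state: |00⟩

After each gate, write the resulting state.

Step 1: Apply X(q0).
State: |10⟩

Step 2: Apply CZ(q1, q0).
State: |10⟩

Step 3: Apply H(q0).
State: 1/√2|00⟩ - 1/√2|10⟩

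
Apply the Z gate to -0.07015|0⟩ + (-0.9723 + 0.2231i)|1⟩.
-0.07015|0⟩ + (0.9723 - 0.2231i)|1⟩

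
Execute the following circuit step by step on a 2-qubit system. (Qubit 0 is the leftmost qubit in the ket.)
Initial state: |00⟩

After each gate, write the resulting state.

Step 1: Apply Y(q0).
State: i|10⟩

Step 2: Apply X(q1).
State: i|11⟩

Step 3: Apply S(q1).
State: -|11⟩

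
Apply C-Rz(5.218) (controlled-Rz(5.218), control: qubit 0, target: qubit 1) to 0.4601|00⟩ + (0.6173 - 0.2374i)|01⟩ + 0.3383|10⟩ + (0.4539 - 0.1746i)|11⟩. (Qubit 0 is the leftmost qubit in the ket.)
0.4601|00⟩ + (0.6173 - 0.2374i)|01⟩ + (-0.2914 - 0.1718i)|10⟩ + (-0.3024 + 0.3809i)|11⟩

C-Rz(5.218) leaves the control-|0⟩ kets |00⟩, |01⟩ unchanged and applies Rz(5.218) to qubit 1 on the control-|1⟩ pair (|10⟩, |11⟩).
Rz(5.218) = [[e^(−iθ/2), 0], [0, e^(iθ/2)]] with e^(±iθ/2) = cos(θ/2) ± i·sin(θ/2); θ = 5.218, cos(θ/2) ≈ -0.861493, sin(θ/2) ≈ 0.507769.
With a = amp(|10⟩) = 0.3383 and b = amp(|11⟩) = (0.4539 - 0.1746i):
new amp(|10⟩) = (-0.861493 - 0.507769i)·a = (-0.2914 - 0.1718i)
new amp(|11⟩) = (-0.861493 + 0.507769i)·b = (-0.3024 + 0.3809i)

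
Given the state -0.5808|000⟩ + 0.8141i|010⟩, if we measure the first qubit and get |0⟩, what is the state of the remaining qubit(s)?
-0.5808|00⟩ + 0.8141i|10⟩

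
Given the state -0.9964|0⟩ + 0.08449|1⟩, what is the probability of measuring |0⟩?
0.9928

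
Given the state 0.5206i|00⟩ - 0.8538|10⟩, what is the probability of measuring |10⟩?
0.729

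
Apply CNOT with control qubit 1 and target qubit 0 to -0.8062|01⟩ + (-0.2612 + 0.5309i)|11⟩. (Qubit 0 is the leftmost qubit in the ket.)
(-0.2612 + 0.5309i)|01⟩ - 0.8062|11⟩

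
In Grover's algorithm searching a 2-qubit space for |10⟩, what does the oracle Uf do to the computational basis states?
Uf|x⟩ = -|x⟩ if x = 10, else |x⟩ (phase flip on target)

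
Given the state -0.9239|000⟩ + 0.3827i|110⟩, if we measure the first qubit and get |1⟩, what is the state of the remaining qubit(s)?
i|10⟩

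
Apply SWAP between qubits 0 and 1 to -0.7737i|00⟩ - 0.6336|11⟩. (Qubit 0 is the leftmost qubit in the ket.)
-0.7737i|00⟩ - 0.6336|11⟩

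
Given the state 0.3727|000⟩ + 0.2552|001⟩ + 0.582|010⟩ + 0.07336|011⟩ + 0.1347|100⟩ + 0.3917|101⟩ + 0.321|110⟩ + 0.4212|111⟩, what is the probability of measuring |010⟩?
0.3387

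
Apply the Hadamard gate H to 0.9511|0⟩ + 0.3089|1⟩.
0.891|0⟩ + 0.4541|1⟩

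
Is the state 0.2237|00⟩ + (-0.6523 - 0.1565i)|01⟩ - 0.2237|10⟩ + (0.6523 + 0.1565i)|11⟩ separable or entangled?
Separable

Writing the state as a|00⟩ + b|01⟩ + c|10⟩ + d|11⟩, it is a product state iff ad − bc = 0.
Here (a, b, c, d) = (0.2237, (-0.6523 - 0.1565i), -0.2237, (0.6523 + 0.1565i)): ad − bc = (0.2237)(0.6523 + 0.1565i) − (-0.6523 - 0.1565i)(-0.2237) = 0, so the state is separable.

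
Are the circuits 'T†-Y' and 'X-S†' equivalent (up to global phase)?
No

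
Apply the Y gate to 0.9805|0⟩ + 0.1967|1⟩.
-0.1967i|0⟩ + 0.9805i|1⟩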